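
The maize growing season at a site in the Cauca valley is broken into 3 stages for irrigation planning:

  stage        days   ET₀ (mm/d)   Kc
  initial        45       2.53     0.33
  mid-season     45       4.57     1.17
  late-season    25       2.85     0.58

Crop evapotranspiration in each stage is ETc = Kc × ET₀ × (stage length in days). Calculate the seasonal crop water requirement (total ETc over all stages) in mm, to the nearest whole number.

initial: 0.33 × 2.53 × 45 = 37.57 mm
mid-season: 1.17 × 4.57 × 45 = 240.61 mm
late-season: 0.58 × 2.85 × 25 = 41.33 mm
Seasonal total = 319.51 mm

320 mm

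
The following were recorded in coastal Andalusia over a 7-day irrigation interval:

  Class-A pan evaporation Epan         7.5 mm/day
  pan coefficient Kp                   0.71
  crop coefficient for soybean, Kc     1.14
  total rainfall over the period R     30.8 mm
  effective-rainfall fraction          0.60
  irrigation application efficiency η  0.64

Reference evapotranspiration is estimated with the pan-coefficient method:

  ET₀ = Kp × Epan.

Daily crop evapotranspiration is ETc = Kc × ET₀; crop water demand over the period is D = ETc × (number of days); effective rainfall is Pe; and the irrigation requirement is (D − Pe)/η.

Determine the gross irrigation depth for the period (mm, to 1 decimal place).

ET₀ = 0.71 × 7.5 = 5.3250 mm/d
ETc = Kc × ET₀ = 1.14 × 5.3250 = 6.0705 mm/d
Crop demand D = ETc × 7 d = 6.0705 × 7 = 42.494 mm
Pe = 0.60 × 30.8 = 18.480 mm
D − Pe = 42.494 − 18.480 = 24.014 mm
Gross irrigation = 24.014 / 0.64 = 37.522 mm

37.5 mm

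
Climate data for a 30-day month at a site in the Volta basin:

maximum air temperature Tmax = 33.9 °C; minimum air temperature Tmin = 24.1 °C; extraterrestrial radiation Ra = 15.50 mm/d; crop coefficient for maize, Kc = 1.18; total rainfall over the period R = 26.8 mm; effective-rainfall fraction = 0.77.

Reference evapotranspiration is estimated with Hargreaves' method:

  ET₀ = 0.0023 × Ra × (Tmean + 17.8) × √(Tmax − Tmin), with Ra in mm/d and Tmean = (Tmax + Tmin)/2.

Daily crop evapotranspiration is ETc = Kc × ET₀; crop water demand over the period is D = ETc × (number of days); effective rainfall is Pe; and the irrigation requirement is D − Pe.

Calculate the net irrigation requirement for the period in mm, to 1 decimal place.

Tmean = (33.9 + 24.1)/2 = 29.00 °C
ET₀ = 0.0023 × 15.50 × (29.00 + 17.8) × √9.8 = 0.0023 × 15.50 × 46.80 × 3.1305 = 5.2230 mm/d
ETc = Kc × ET₀ = 1.18 × 5.2230 = 6.1631 mm/d
Crop demand D = ETc × 30 d = 6.1631 × 30 = 184.893 mm
Pe = 0.77 × 26.8 = 20.636 mm
D − Pe = 184.893 − 20.636 = 164.257 mm

164.3 mm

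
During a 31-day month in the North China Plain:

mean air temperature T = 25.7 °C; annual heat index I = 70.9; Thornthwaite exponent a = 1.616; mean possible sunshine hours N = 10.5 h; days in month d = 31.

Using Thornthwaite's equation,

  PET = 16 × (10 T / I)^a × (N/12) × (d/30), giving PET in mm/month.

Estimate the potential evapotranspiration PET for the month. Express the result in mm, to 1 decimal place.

115.9 mm

10T/I = 10 × 25.7 / 70.9 = 3.6248
(10T/I)^a = 3.6248^1.616 = 8.0131
Uncorrected PET = 16 × 8.0131 = 128.210 mm
Correction = (N/12)(d/30) = (10.5/12)(31/30) = 0.9042
PET = 128.210 × 0.9042 = 115.927 mm/month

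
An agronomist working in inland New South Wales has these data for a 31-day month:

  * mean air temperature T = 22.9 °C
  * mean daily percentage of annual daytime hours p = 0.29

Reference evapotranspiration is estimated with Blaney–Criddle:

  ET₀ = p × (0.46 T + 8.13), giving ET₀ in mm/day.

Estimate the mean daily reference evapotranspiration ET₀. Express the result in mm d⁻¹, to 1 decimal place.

ET₀ = 0.29 × (0.46 × 22.9 + 8.13) = 0.29 × 18.664 = 5.4126 mm/d

5.4 mm d⁻¹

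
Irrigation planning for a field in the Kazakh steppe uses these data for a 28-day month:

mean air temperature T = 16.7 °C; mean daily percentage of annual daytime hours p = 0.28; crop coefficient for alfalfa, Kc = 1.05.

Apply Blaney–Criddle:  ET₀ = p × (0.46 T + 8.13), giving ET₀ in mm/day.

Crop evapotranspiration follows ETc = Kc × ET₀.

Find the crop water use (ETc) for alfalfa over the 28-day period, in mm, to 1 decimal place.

130.2 mm

ET₀ = 0.28 × (0.46 × 16.7 + 8.13) = 0.28 × 15.812 = 4.4274 mm/d
ETc = Kc × ET₀ = 1.05 × 4.4274 = 4.6488 mm/d
Over 28 days: 4.6488 × 28 = 130.166 mm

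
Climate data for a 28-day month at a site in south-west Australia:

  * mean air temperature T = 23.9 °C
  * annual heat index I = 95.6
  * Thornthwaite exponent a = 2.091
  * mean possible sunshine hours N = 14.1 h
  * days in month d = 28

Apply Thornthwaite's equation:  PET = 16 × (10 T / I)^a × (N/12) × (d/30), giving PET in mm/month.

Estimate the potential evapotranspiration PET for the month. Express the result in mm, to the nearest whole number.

10T/I = 10 × 23.9 / 95.6 = 2.5000
(10T/I)^a = 2.5000^2.091 = 6.7935
Uncorrected PET = 16 × 6.7935 = 108.696 mm
Correction = (N/12)(d/30) = (14.1/12)(28/30) = 1.0967
PET = 108.696 × 1.0967 = 119.207 mm/month

119 mm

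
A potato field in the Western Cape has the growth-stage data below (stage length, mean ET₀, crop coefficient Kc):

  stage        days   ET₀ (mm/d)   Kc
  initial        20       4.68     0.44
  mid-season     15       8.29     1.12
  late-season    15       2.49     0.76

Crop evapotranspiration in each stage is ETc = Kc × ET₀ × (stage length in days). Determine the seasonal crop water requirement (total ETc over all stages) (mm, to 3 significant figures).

initial: 0.44 × 4.68 × 20 = 41.18 mm
mid-season: 1.12 × 8.29 × 15 = 139.27 mm
late-season: 0.76 × 2.49 × 15 = 28.39 mm
Seasonal total = 208.84 mm

209 mm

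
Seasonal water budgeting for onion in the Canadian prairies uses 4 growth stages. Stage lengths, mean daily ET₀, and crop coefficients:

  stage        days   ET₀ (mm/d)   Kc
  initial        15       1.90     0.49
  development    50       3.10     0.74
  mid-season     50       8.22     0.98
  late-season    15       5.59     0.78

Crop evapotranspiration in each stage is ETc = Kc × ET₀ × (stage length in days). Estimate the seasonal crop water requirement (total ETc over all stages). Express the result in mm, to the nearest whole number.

initial: 0.49 × 1.90 × 15 = 13.97 mm
development: 0.74 × 3.10 × 50 = 114.70 mm
mid-season: 0.98 × 8.22 × 50 = 402.78 mm
late-season: 0.78 × 5.59 × 15 = 65.40 mm
Seasonal total = 596.85 mm

597 mm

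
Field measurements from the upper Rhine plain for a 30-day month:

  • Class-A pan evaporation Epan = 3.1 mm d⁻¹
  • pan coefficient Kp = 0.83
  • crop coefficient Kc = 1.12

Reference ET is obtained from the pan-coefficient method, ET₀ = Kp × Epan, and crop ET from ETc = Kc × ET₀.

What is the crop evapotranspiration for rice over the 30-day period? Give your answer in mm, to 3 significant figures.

ET₀ = 0.83 × 3.1 = 2.5730 mm/d
ETc = Kc × ET₀ = 1.12 × 2.5730 = 2.8818 mm/d
Over 30 days: 2.8818 × 30 = 86.454 mm

86.5 mm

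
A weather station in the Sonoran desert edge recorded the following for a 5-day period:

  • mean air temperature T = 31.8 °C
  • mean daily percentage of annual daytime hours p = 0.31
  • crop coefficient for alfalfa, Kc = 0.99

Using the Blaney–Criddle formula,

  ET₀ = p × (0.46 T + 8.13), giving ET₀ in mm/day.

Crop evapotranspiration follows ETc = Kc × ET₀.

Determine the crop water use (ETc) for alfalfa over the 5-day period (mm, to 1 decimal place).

34.9 mm

ET₀ = 0.31 × (0.46 × 31.8 + 8.13) = 0.31 × 22.758 = 7.0550 mm/d
ETc = Kc × ET₀ = 0.99 × 7.0550 = 6.9845 mm/d
Over 5 days: 6.9845 × 5 = 34.923 mm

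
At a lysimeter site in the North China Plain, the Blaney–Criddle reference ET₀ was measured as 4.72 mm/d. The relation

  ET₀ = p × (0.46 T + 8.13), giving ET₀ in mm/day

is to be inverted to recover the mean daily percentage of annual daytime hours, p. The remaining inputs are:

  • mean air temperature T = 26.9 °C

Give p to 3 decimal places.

p = ET₀ / (0.46 T + 8.13) = 4.72 / (0.46 × 26.9 + 8.13) = 4.72 / 20.504 = 0.2302

0.230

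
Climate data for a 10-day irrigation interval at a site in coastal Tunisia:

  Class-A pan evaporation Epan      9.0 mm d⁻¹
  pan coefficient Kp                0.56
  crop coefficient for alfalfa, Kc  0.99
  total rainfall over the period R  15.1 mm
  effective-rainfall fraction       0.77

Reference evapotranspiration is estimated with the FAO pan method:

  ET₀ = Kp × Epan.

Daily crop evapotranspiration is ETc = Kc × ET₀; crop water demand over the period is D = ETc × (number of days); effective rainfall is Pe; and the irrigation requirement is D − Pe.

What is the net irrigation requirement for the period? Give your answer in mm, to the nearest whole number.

38 mm

ET₀ = 0.56 × 9.0 = 5.0400 mm/d
ETc = Kc × ET₀ = 0.99 × 5.0400 = 4.9896 mm/d
Crop demand D = ETc × 10 d = 4.9896 × 10 = 49.896 mm
Pe = 0.77 × 15.1 = 11.627 mm
D − Pe = 49.896 − 11.627 = 38.269 mm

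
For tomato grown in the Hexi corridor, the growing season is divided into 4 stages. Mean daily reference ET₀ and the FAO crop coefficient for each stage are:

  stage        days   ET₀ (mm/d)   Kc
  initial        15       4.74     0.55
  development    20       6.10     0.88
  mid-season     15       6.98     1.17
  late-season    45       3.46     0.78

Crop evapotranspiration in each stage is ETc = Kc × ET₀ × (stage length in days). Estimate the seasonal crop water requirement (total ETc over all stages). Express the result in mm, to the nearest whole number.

initial: 0.55 × 4.74 × 15 = 39.11 mm
development: 0.88 × 6.10 × 20 = 107.36 mm
mid-season: 1.17 × 6.98 × 15 = 122.50 mm
late-season: 0.78 × 3.46 × 45 = 121.45 mm
Seasonal total = 390.42 mm

390 mm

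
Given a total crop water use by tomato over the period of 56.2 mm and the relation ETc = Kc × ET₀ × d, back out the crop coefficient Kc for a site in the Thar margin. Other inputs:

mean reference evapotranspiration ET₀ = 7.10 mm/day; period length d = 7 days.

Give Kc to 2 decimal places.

1.13

ETc = Kc × ET₀ × d  ⇒  Kc = ETc / (ET₀ × d)
Kc = 56.2 / (7.10 × 7) = 56.2 / 49.70 = 1.1308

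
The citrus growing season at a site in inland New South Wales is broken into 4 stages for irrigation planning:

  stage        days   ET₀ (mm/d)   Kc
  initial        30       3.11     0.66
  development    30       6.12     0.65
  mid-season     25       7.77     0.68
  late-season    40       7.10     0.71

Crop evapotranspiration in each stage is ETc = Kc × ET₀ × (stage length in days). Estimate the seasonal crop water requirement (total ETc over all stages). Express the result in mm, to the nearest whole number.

515 mm

initial: 0.66 × 3.11 × 30 = 61.58 mm
development: 0.65 × 6.12 × 30 = 119.34 mm
mid-season: 0.68 × 7.77 × 25 = 132.09 mm
late-season: 0.71 × 7.10 × 40 = 201.64 mm
Seasonal total = 514.65 mm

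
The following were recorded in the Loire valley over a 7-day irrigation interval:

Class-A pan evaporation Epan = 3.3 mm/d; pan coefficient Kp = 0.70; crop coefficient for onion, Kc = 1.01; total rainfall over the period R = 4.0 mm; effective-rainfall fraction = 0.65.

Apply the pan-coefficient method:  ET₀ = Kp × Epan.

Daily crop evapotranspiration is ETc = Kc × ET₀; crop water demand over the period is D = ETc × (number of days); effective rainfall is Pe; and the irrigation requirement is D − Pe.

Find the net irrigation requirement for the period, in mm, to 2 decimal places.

13.73 mm

ET₀ = 0.70 × 3.3 = 2.3100 mm/d
ETc = Kc × ET₀ = 1.01 × 2.3100 = 2.3331 mm/d
Crop demand D = ETc × 7 d = 2.3331 × 7 = 16.332 mm
Pe = 0.65 × 4.0 = 2.600 mm
D − Pe = 16.332 − 2.600 = 13.732 mm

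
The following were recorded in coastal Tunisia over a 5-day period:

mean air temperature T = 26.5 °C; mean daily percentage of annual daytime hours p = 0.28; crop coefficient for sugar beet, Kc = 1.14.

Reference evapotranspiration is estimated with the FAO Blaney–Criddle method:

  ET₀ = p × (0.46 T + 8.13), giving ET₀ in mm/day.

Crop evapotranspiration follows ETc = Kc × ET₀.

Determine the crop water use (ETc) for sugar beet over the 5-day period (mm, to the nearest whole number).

32 mm

ET₀ = 0.28 × (0.46 × 26.5 + 8.13) = 0.28 × 20.320 = 5.6896 mm/d
ETc = Kc × ET₀ = 1.14 × 5.6896 = 6.4861 mm/d
Over 5 days: 6.4861 × 5 = 32.431 mm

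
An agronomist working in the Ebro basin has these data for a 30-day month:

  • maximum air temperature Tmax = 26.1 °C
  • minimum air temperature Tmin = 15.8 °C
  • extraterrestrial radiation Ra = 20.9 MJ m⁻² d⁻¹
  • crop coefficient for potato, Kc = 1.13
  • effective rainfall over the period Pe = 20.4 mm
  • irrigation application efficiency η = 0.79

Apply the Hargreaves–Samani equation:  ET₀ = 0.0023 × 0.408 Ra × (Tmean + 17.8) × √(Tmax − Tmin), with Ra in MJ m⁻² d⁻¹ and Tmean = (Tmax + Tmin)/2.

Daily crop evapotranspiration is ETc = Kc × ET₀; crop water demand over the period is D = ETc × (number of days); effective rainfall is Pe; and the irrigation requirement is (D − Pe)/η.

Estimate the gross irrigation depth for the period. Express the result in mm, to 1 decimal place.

78.8 mm

Tmean = (26.1 + 15.8)/2 = 20.95 °C
0.408 Ra = 0.408 × 20.9 = 8.5272 mm/d equivalent
ET₀ = 0.0023 × 8.5272 × (20.95 + 17.8) × √10.3 = 0.0023 × 8.5272 × 38.75 × 3.2094 = 2.4391 mm/d
ETc = Kc × ET₀ = 1.13 × 2.4391 = 2.7562 mm/d
Crop demand D = ETc × 30 d = 2.7562 × 30 = 82.686 mm
D − Pe = 82.686 − 20.4 = 62.286 mm
Gross irrigation = 62.286 / 0.79 = 78.843 mm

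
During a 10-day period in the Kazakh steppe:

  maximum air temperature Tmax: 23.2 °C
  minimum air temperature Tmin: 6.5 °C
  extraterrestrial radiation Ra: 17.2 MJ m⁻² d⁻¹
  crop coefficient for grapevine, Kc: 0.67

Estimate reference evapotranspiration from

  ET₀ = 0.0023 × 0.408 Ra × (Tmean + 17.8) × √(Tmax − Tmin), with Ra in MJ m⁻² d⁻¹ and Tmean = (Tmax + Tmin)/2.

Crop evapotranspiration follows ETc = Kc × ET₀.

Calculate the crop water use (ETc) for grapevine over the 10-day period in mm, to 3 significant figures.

14.4 mm

Tmean = (23.2 + 6.5)/2 = 14.85 °C
0.408 Ra = 0.408 × 17.2 = 7.0176 mm/d equivalent
ET₀ = 0.0023 × 7.0176 × (14.85 + 17.8) × √16.7 = 0.0023 × 7.0176 × 32.65 × 4.0866 = 2.1536 mm/d
ETc = Kc × ET₀ = 0.67 × 2.1536 = 1.4429 mm/d
Over 10 days: 1.4429 × 10 = 14.429 mm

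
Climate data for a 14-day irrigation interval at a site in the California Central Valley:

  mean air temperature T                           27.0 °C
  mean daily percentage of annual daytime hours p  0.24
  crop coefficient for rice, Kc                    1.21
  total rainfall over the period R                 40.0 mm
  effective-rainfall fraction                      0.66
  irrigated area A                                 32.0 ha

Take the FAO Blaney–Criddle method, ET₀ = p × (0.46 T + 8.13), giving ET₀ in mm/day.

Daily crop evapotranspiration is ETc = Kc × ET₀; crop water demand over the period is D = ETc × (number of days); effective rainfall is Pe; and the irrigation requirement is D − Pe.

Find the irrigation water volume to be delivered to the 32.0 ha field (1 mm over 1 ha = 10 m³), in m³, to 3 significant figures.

18300 m³

ET₀ = 0.24 × (0.46 × 27.0 + 8.13) = 0.24 × 20.550 = 4.9320 mm/d
ETc = Kc × ET₀ = 1.21 × 4.9320 = 5.9677 mm/d
Crop demand D = ETc × 14 d = 5.9677 × 14 = 83.548 mm
Pe = 0.66 × 40.0 = 26.400 mm
D − Pe = 83.548 − 26.400 = 57.148 mm
Volume = 57.148 mm × 32.0 ha × 10 = 18287.4 m³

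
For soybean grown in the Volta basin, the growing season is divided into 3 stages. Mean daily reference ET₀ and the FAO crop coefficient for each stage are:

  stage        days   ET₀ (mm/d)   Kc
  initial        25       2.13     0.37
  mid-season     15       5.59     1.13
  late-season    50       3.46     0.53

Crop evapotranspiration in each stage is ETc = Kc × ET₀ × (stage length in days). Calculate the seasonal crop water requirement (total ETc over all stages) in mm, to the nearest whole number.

206 mm

initial: 0.37 × 2.13 × 25 = 19.70 mm
mid-season: 1.13 × 5.59 × 15 = 94.75 mm
late-season: 0.53 × 3.46 × 50 = 91.69 mm
Seasonal total = 206.14 mm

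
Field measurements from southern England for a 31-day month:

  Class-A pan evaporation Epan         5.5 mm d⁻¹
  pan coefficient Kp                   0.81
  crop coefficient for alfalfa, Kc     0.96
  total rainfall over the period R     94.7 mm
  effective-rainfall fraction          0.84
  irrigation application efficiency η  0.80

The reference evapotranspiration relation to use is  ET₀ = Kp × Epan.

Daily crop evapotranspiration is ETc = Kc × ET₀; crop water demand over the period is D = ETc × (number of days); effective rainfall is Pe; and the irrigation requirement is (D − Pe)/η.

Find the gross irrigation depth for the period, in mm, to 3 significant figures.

ET₀ = 0.81 × 5.5 = 4.4550 mm/d
ETc = Kc × ET₀ = 0.96 × 4.4550 = 4.2768 mm/d
Crop demand D = ETc × 31 d = 4.2768 × 31 = 132.581 mm
Pe = 0.84 × 94.7 = 79.548 mm
D − Pe = 132.581 − 79.548 = 53.033 mm
Gross irrigation = 53.033 / 0.80 = 66.291 mm

66.3 mm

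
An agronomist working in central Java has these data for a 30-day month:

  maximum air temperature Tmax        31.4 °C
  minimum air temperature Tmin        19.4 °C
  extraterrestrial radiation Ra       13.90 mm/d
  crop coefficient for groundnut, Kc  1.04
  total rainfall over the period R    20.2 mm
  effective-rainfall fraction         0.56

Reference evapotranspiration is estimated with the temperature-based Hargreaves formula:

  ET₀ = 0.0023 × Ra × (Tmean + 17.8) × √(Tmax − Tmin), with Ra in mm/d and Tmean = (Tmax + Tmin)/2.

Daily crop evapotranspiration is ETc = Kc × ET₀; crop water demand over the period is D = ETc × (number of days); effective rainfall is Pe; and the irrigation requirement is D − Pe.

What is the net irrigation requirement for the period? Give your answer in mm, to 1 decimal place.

138.0 mm

Tmean = (31.4 + 19.4)/2 = 25.40 °C
ET₀ = 0.0023 × 13.90 × (25.40 + 17.8) × √12.0 = 0.0023 × 13.90 × 43.20 × 3.4641 = 4.7843 mm/d
ETc = Kc × ET₀ = 1.04 × 4.7843 = 4.9757 mm/d
Crop demand D = ETc × 30 d = 4.9757 × 30 = 149.271 mm
Pe = 0.56 × 20.2 = 11.312 mm
D − Pe = 149.271 − 11.312 = 137.959 mm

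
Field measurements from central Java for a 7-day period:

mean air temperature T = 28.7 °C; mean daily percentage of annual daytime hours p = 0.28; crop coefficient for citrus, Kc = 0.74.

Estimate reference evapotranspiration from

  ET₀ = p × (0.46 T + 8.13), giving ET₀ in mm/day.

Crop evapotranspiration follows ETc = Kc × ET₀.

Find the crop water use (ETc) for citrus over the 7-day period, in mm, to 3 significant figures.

ET₀ = 0.28 × (0.46 × 28.7 + 8.13) = 0.28 × 21.332 = 5.9730 mm/d
ETc = Kc × ET₀ = 0.74 × 5.9730 = 4.4200 mm/d
Over 7 days: 4.4200 × 7 = 30.940 mm

30.9 mm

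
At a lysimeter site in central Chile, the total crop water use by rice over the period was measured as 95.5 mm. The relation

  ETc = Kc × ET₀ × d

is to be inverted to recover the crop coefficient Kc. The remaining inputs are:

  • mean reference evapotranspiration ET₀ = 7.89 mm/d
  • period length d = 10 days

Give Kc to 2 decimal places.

ETc = Kc × ET₀ × d  ⇒  Kc = ETc / (ET₀ × d)
Kc = 95.5 / (7.89 × 10) = 95.5 / 78.90 = 1.2104

1.21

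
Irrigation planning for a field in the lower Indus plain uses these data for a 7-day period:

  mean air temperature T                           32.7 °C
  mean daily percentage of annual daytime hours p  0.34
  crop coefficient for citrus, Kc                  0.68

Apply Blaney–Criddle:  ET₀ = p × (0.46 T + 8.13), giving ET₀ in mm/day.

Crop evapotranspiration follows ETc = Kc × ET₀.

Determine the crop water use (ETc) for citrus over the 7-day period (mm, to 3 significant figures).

ET₀ = 0.34 × (0.46 × 32.7 + 8.13) = 0.34 × 23.172 = 7.8785 mm/d
ETc = Kc × ET₀ = 0.68 × 7.8785 = 5.3574 mm/d
Over 7 days: 5.3574 × 7 = 37.502 mm

37.5 mm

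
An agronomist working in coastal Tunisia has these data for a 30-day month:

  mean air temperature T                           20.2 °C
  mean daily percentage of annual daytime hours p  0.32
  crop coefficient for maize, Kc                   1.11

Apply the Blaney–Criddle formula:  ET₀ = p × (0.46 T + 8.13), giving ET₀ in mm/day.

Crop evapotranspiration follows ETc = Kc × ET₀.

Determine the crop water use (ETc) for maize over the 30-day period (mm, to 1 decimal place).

ET₀ = 0.32 × (0.46 × 20.2 + 8.13) = 0.32 × 17.422 = 5.5750 mm/d
ETc = Kc × ET₀ = 1.11 × 5.5750 = 6.1883 mm/d
Over 30 days: 6.1883 × 30 = 185.649 mm

185.6 mm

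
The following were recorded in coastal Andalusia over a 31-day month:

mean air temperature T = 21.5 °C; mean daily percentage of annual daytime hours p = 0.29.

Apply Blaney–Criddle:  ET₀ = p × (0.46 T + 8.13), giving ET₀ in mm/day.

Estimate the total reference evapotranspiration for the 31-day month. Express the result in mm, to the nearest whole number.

ET₀ = 0.29 × (0.46 × 21.5 + 8.13) = 0.29 × 18.020 = 5.2258 mm/d
Monthly total = 5.2258 × 31 = 162.000 mm

162 mm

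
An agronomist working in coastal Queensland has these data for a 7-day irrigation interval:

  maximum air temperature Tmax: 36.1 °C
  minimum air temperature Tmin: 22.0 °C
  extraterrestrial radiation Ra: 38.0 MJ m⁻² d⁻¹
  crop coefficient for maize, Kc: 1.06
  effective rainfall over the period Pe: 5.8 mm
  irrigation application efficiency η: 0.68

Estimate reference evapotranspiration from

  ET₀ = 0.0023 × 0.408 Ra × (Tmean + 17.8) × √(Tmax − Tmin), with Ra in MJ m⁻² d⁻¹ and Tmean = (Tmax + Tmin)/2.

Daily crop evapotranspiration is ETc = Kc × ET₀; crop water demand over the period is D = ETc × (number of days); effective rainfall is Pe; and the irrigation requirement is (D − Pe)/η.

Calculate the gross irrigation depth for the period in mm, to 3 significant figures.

Tmean = (36.1 + 22.0)/2 = 29.05 °C
0.408 Ra = 0.408 × 38.0 = 15.5040 mm/d equivalent
ET₀ = 0.0023 × 15.5040 × (29.05 + 17.8) × √14.1 = 0.0023 × 15.5040 × 46.85 × 3.7550 = 6.2732 mm/d
ETc = Kc × ET₀ = 1.06 × 6.2732 = 6.6496 mm/d
Crop demand D = ETc × 7 d = 6.6496 × 7 = 46.547 mm
D − Pe = 46.547 − 5.8 = 40.747 mm
Gross irrigation = 40.747 / 0.68 = 59.922 mm

59.9 mm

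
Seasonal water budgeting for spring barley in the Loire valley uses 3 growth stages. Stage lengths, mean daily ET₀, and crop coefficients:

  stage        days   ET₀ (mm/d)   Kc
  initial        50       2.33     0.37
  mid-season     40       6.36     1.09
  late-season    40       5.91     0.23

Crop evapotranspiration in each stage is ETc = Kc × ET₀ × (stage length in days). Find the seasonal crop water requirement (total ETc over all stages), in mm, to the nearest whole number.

375 mm

initial: 0.37 × 2.33 × 50 = 43.11 mm
mid-season: 1.09 × 6.36 × 40 = 277.30 mm
late-season: 0.23 × 5.91 × 40 = 54.37 mm
Seasonal total = 374.78 mm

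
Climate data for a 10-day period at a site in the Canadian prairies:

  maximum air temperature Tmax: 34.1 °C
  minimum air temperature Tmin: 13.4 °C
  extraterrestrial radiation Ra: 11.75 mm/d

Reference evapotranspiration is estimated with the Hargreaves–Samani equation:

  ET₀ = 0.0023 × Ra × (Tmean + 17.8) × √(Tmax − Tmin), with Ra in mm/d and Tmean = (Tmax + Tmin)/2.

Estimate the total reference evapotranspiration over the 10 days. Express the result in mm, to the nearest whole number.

Tmean = (34.1 + 13.4)/2 = 23.75 °C
ET₀ = 0.0023 × 11.75 × (23.75 + 17.8) × √20.7 = 0.0023 × 11.75 × 41.55 × 4.5497 = 5.1088 mm/d
Over 10 days: 5.1088 × 10 = 51.088 mm

51 mm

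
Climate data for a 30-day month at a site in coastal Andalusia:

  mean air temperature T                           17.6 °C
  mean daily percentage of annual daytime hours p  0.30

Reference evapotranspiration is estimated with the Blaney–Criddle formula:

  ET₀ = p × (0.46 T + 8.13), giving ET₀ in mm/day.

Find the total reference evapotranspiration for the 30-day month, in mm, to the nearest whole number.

146 mm

ET₀ = 0.30 × (0.46 × 17.6 + 8.13) = 0.30 × 16.226 = 4.8678 mm/d
Monthly total = 4.8678 × 30 = 146.034 mm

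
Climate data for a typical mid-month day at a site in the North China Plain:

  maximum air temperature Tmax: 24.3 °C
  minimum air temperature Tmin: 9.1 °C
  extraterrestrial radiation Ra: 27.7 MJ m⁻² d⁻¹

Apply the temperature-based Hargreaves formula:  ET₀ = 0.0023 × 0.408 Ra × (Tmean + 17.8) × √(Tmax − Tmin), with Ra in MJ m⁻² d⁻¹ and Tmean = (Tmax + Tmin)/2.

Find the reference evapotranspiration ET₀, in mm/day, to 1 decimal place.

Tmean = (24.3 + 9.1)/2 = 16.70 °C
0.408 Ra = 0.408 × 27.7 = 11.3016 mm/d equivalent
ET₀ = 0.0023 × 11.3016 × (16.70 + 17.8) × √15.2 = 0.0023 × 11.3016 × 34.50 × 3.8987 = 3.4963 mm/d

3.5 mm/day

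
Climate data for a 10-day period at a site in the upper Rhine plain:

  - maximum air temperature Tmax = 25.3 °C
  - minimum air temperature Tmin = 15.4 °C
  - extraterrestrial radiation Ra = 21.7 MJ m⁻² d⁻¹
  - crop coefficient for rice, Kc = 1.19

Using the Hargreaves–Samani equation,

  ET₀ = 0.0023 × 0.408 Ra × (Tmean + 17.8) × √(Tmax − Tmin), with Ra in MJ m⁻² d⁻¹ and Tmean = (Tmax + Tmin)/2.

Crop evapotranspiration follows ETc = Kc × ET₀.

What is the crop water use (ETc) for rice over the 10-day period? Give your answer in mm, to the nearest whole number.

Tmean = (25.3 + 15.4)/2 = 20.35 °C
0.408 Ra = 0.408 × 21.7 = 8.8536 mm/d equivalent
ET₀ = 0.0023 × 8.8536 × (20.35 + 17.8) × √9.9 = 0.0023 × 8.8536 × 38.15 × 3.1464 = 2.4443 mm/d
ETc = Kc × ET₀ = 1.19 × 2.4443 = 2.9087 mm/d
Over 10 days: 2.9087 × 10 = 29.087 mm

29 mm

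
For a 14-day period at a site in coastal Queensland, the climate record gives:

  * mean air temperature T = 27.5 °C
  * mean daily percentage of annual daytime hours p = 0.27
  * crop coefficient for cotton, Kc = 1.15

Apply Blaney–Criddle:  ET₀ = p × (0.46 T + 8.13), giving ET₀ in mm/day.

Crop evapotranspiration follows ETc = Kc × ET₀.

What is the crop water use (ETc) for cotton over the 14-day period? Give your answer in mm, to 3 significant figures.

90.3 mm

ET₀ = 0.27 × (0.46 × 27.5 + 8.13) = 0.27 × 20.780 = 5.6106 mm/d
ETc = Kc × ET₀ = 1.15 × 5.6106 = 6.4522 mm/d
Over 14 days: 6.4522 × 14 = 90.331 mm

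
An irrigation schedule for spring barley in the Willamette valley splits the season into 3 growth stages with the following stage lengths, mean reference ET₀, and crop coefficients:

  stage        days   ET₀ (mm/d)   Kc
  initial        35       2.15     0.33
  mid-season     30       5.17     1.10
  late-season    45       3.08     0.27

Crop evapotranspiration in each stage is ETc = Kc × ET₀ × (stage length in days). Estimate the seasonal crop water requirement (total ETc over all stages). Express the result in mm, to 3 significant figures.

233 mm

initial: 0.33 × 2.15 × 35 = 24.83 mm
mid-season: 1.10 × 5.17 × 30 = 170.61 mm
late-season: 0.27 × 3.08 × 45 = 37.42 mm
Seasonal total = 232.86 mm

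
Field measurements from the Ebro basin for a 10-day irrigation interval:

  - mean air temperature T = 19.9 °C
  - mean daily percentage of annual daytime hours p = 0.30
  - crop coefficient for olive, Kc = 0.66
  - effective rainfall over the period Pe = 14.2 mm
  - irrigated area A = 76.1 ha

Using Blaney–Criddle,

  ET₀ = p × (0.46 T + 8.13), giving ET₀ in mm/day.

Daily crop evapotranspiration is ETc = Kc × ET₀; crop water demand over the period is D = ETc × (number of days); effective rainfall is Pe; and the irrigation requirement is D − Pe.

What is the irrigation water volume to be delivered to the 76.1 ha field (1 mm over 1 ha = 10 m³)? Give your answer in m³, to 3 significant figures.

ET₀ = 0.30 × (0.46 × 19.9 + 8.13) = 0.30 × 17.284 = 5.1852 mm/d
ETc = Kc × ET₀ = 0.66 × 5.1852 = 3.4222 mm/d
Crop demand D = ETc × 10 d = 3.4222 × 10 = 34.222 mm
D − Pe = 34.222 − 14.2 = 20.022 mm
Volume = 20.022 mm × 76.1 ha × 10 = 15236.7 m³

15200 m³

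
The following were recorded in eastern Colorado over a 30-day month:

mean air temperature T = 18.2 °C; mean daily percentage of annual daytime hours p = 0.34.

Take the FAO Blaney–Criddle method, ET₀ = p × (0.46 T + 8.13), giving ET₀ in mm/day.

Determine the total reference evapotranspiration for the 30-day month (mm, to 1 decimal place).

168.3 mm

ET₀ = 0.34 × (0.46 × 18.2 + 8.13) = 0.34 × 16.502 = 5.6107 mm/d
Monthly total = 5.6107 × 30 = 168.321 mm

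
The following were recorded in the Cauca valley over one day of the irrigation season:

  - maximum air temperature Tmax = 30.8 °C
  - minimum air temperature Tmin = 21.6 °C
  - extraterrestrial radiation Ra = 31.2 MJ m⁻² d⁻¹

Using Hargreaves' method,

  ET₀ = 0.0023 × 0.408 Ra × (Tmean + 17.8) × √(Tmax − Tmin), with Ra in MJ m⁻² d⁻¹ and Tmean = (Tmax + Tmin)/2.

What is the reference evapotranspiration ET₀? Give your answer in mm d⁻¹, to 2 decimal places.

3.91 mm d⁻¹

Tmean = (30.8 + 21.6)/2 = 26.20 °C
0.408 Ra = 0.408 × 31.2 = 12.7296 mm/d equivalent
ET₀ = 0.0023 × 12.7296 × (26.20 + 17.8) × √9.2 = 0.0023 × 12.7296 × 44.00 × 3.0332 = 3.9075 mm/d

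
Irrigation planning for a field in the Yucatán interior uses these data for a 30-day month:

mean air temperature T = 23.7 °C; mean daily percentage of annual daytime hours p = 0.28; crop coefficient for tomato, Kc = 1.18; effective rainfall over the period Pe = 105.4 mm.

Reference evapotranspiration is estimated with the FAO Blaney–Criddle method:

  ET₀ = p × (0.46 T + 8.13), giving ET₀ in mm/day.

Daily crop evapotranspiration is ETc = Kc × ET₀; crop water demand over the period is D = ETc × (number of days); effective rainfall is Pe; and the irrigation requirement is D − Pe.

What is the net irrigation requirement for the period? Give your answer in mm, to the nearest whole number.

ET₀ = 0.28 × (0.46 × 23.7 + 8.13) = 0.28 × 19.032 = 5.3290 mm/d
ETc = Kc × ET₀ = 1.18 × 5.3290 = 6.2882 mm/d
Crop demand D = ETc × 30 d = 6.2882 × 30 = 188.646 mm
D − Pe = 188.646 − 105.4 = 83.246 mm

83 mm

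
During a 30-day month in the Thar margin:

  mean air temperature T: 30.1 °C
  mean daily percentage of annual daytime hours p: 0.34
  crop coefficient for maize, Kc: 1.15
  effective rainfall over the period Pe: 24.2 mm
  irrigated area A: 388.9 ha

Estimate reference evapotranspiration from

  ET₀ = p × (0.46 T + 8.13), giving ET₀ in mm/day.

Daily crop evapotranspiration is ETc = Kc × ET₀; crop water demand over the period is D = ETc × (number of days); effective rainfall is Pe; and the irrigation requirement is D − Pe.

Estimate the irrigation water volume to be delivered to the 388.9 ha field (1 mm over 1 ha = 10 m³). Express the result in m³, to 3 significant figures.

ET₀ = 0.34 × (0.46 × 30.1 + 8.13) = 0.34 × 21.976 = 7.4718 mm/d
ETc = Kc × ET₀ = 1.15 × 7.4718 = 8.5926 mm/d
Crop demand D = ETc × 30 d = 8.5926 × 30 = 257.778 mm
D − Pe = 257.778 − 24.2 = 233.578 mm
Volume = 233.578 mm × 388.9 ha × 10 = 908384.8 m³

908000 m³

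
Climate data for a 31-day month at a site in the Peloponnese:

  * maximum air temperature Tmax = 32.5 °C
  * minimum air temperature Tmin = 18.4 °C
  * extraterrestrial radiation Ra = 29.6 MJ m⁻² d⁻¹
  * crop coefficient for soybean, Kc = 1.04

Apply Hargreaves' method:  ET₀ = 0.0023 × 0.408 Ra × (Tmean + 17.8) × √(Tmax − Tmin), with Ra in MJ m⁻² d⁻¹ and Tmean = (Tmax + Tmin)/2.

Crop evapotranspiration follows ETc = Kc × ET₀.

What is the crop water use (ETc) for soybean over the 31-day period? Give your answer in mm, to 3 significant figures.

Tmean = (32.5 + 18.4)/2 = 25.45 °C
0.408 Ra = 0.408 × 29.6 = 12.0768 mm/d equivalent
ET₀ = 0.0023 × 12.0768 × (25.45 + 17.8) × √14.1 = 0.0023 × 12.0768 × 43.25 × 3.7550 = 4.5110 mm/d
ETc = Kc × ET₀ = 1.04 × 4.5110 = 4.6914 mm/d
Over 31 days: 4.6914 × 31 = 145.433 mm

145 mm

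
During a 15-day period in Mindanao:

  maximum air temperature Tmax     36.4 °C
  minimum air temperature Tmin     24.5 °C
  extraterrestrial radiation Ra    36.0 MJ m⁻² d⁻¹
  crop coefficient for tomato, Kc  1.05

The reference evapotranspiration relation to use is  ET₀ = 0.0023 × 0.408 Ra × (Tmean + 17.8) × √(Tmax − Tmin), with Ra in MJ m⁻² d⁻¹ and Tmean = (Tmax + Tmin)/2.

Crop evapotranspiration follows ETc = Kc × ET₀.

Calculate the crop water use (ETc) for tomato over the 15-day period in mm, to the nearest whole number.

89 mm

Tmean = (36.4 + 24.5)/2 = 30.45 °C
0.408 Ra = 0.408 × 36.0 = 14.6880 mm/d equivalent
ET₀ = 0.0023 × 14.6880 × (30.45 + 17.8) × √11.9 = 0.0023 × 14.6880 × 48.25 × 3.4496 = 5.6229 mm/d
ETc = Kc × ET₀ = 1.05 × 5.6229 = 5.9040 mm/d
Over 15 days: 5.9040 × 15 = 88.560 mm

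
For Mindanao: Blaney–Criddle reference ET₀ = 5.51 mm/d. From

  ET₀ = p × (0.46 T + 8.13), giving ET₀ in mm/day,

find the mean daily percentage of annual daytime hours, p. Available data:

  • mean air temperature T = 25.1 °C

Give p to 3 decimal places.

p = ET₀ / (0.46 T + 8.13) = 5.51 / (0.46 × 25.1 + 8.13) = 5.51 / 19.676 = 0.2800

0.280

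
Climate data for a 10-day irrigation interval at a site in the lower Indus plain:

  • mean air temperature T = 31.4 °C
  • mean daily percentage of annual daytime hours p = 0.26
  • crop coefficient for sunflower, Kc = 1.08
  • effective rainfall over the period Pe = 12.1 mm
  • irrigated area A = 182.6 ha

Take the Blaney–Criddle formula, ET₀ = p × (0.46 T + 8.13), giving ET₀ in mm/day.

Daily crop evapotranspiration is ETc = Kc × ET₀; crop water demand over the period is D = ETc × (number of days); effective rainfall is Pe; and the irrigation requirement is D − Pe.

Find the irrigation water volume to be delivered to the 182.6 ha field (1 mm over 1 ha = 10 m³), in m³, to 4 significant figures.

ET₀ = 0.26 × (0.46 × 31.4 + 8.13) = 0.26 × 22.574 = 5.8692 mm/d
ETc = Kc × ET₀ = 1.08 × 5.8692 = 6.3387 mm/d
Crop demand D = ETc × 10 d = 6.3387 × 10 = 63.387 mm
D − Pe = 63.387 − 12.1 = 51.287 mm
Volume = 51.287 mm × 182.6 ha × 10 = 93650.1 m³

93650 m³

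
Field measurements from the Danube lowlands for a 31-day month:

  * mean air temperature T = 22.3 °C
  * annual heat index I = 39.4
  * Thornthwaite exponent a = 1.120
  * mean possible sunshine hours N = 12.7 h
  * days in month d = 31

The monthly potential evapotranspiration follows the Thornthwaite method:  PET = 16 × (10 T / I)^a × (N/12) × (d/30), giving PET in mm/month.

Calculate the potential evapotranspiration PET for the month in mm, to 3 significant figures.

122 mm

10T/I = 10 × 22.3 / 39.4 = 5.6599
(10T/I)^a = 5.6599^1.120 = 6.9686
Uncorrected PET = 16 × 6.9686 = 111.498 mm
Correction = (N/12)(d/30) = (12.7/12)(31/30) = 1.0936
PET = 111.498 × 1.0936 = 121.934 mm/month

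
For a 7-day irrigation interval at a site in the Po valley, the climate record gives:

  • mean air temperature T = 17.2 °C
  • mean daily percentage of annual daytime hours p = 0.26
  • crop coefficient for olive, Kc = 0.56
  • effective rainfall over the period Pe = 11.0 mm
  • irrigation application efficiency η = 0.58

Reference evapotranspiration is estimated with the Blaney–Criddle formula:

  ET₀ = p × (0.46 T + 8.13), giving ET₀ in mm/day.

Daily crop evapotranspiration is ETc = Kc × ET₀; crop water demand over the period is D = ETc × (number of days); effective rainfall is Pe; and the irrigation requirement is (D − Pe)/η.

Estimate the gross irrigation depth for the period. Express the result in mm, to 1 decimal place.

9.2 mm

ET₀ = 0.26 × (0.46 × 17.2 + 8.13) = 0.26 × 16.042 = 4.1709 mm/d
ETc = Kc × ET₀ = 0.56 × 4.1709 = 2.3357 mm/d
Crop demand D = ETc × 7 d = 2.3357 × 7 = 16.350 mm
D − Pe = 16.350 − 11.0 = 5.350 mm
Gross irrigation = 5.350 / 0.58 = 9.224 mm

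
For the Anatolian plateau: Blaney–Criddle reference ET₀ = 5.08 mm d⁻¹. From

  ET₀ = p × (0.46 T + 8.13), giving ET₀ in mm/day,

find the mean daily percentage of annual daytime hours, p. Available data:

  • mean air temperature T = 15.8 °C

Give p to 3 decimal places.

p = ET₀ / (0.46 T + 8.13) = 5.08 / (0.46 × 15.8 + 8.13) = 5.08 / 15.398 = 0.3299

0.330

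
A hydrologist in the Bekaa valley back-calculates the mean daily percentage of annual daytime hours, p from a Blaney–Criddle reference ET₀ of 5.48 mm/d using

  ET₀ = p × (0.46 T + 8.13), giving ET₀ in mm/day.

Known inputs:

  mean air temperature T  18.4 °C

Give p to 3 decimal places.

p = ET₀ / (0.46 T + 8.13) = 5.48 / (0.46 × 18.4 + 8.13) = 5.48 / 16.594 = 0.3302

0.330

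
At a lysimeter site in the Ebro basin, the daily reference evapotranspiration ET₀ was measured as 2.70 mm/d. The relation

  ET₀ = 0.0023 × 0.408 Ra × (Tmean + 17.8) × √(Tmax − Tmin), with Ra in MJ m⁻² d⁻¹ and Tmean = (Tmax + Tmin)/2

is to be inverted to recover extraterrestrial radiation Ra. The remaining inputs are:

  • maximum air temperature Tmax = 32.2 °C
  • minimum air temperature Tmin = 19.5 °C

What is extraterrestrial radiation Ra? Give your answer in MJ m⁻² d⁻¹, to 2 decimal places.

Tmean = (32.2+19.5)/2 = 25.85 °C; ΔT = 12.7
Ra = ET₀ / [0.0023 × 0.408 × (Tmean+17.8) × √ΔT]
   = 2.70 / (0.0023 × 0.408 × 43.65 × 3.5637) = 18.497 MJ m⁻² d⁻¹

18.50 MJ m⁻² d⁻¹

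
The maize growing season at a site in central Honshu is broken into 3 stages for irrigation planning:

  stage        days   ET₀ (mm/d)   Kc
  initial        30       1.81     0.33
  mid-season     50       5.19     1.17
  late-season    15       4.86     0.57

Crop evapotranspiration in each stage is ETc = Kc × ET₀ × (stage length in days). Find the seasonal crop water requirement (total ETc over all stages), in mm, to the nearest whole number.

363 mm

initial: 0.33 × 1.81 × 30 = 17.92 mm
mid-season: 1.17 × 5.19 × 50 = 303.62 mm
late-season: 0.57 × 4.86 × 15 = 41.55 mm
Seasonal total = 363.09 mm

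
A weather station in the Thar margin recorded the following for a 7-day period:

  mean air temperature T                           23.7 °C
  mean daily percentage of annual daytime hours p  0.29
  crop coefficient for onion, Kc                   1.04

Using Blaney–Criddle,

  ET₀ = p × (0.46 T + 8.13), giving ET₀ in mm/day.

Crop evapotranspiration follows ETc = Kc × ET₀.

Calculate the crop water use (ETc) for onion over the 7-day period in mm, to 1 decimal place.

ET₀ = 0.29 × (0.46 × 23.7 + 8.13) = 0.29 × 19.032 = 5.5193 mm/d
ETc = Kc × ET₀ = 1.04 × 5.5193 = 5.7401 mm/d
Over 7 days: 5.7401 × 7 = 40.181 mm

40.2 mm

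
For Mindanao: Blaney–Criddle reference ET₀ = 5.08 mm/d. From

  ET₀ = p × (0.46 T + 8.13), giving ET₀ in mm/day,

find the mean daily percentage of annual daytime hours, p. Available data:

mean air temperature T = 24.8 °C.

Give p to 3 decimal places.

0.260

p = ET₀ / (0.46 T + 8.13) = 5.08 / (0.46 × 24.8 + 8.13) = 5.08 / 19.538 = 0.2600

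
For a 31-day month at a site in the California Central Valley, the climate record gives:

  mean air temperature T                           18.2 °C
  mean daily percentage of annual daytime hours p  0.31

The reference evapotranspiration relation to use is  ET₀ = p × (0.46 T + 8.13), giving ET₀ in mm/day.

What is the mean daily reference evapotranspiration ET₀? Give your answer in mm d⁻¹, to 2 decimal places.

5.12 mm d⁻¹

ET₀ = 0.31 × (0.46 × 18.2 + 8.13) = 0.31 × 16.502 = 5.1156 mm/d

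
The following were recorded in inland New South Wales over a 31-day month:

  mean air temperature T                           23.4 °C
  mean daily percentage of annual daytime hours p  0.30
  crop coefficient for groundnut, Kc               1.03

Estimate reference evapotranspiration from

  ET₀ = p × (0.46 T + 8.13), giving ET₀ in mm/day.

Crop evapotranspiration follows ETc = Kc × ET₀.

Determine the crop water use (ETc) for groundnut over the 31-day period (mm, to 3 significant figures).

ET₀ = 0.30 × (0.46 × 23.4 + 8.13) = 0.30 × 18.894 = 5.6682 mm/d
ETc = Kc × ET₀ = 1.03 × 5.6682 = 5.8382 mm/d
Over 31 days: 5.8382 × 31 = 180.984 mm

181 mm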